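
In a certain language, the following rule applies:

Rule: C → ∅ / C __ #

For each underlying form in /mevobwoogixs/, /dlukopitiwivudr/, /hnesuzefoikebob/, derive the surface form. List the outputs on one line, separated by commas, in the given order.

/mevobwoogixs/: /s/ is the second consonant of a word-final cluster /xs/, so it deletes. → [mevobwoogix].
/dlukopitiwivudr/: /r/ is the second consonant of a word-final cluster /dr/, so it deletes. → [dlukopitiwivud].
/hnesuzefoikebob/: the rule's environment is not met; surfaces unchanged as [hnesuzefoikebob].

mevobwoogix, dlukopitiwivud, hnesuzefoikebob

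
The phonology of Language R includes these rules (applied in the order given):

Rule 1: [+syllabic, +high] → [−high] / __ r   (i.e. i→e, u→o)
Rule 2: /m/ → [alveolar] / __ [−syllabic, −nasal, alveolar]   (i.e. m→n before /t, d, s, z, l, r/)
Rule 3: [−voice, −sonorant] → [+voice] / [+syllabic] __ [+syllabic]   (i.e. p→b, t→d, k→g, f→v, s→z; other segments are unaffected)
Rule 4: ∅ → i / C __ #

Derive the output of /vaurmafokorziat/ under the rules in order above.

Rule 1 (pre-rhotic lowering): /u/ is a high vowel immediately before /r/, so it lowers to [o]. /vaurmafokorziat/ → vaormafokorziat.
Rule 2 (nasal place assimilation): no segment meets the environment; /vaormafokorziat/ is unchanged.
Rule 3 (intervocalic voicing): /f/ is a voiceless obstruent between vowels /a/ and /o/, so it voices to [v]. /k/ is a voiceless obstruent between vowels /o/ and /o/, so it voices to [g]. /vaormafokorziat/ → vaormavogorziat.
Rule 4 (final i-epenthesis): the form ends in the consonant /t/, so [i] is inserted word-finally. /vaormavogorziat/ → vaormavogorziati.

vaormavogorziati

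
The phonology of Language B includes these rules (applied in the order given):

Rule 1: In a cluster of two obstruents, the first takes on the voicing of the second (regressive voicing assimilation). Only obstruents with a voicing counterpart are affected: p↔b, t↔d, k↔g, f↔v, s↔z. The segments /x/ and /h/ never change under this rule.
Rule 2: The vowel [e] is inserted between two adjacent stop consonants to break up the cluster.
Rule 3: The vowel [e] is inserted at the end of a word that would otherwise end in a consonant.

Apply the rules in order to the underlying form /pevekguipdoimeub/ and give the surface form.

pevegeguibedoimeube

Rule 1 (regressive voicing assimilation): /k/ precedes the voiced obstruent /g/, so it voices to [g] by assimilation. /p/ precedes the voiced obstruent /d/, so it voices to [b] by assimilation. /pevekguipdoimeub/ → pevegguibdoimeub.
Rule 2 (stop-cluster e-epenthesis): /g/ and /g/ form a stop–stop cluster, so [e] is inserted between them. /b/ and /d/ form a stop–stop cluster, so [e] is inserted between them. /pevegguibdoimeub/ → pevegeguibedoimeub.
Rule 3 (final e-epenthesis): the form ends in the consonant /b/, so [e] is inserted word-finally. /pevegeguibedoimeub/ → pevegeguibedoimeube.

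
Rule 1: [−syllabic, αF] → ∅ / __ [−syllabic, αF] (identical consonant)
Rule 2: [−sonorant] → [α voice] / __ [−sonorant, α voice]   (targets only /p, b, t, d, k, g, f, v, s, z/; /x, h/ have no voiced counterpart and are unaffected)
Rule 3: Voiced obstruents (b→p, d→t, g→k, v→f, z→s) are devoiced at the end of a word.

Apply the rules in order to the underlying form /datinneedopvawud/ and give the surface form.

datineedobvawut

Rule 1 (degemination): /nn/ is a geminate; the first /n/ deletes. /datinneedopvawud/ → datineedopvawud.
Rule 2 (regressive voicing assimilation): /p/ precedes the voiced obstruent /v/, so it voices to [b] by assimilation. /datineedopvawud/ → datineedobvawud.
Rule 3 (final devoicing): /d/ is a voiced obstruent in word-final position, so it devoices to [t]. /datineedobvawud/ → datineedobvawut.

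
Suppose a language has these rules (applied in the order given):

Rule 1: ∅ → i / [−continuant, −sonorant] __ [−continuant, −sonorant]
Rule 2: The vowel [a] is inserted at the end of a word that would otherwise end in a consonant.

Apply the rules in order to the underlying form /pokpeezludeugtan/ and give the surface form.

Rule 1 (stop-cluster i-epenthesis): /k/ and /p/ form a stop–stop cluster, so [i] is inserted between them. /g/ and /t/ form a stop–stop cluster, so [i] is inserted between them. /pokpeezludeugtan/ → pokipeezludeugitan.
Rule 2 (final a-epenthesis): the form ends in the consonant /n/, so [a] is inserted word-finally. /pokipeezludeugitan/ → pokipeezludeugitana.

pokipeezludeugitana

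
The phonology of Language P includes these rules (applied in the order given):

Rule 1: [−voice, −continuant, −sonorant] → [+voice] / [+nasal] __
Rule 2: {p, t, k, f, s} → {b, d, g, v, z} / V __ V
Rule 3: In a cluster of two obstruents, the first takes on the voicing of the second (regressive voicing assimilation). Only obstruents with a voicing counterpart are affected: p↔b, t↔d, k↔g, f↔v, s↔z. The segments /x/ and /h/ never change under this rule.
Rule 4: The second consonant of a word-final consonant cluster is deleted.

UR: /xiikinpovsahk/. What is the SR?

xiiginbofsah

Rule 1 (post-nasal voicing): /p/ is a voiceless stop immediately after the nasal /n/, so it voices to [b]. /xiikinpovsahk/ → xiikinbovsahk.
Rule 2 (intervocalic voicing): /k/ is a voiceless obstruent between vowels /i/ and /i/, so it voices to [g]. /xiikinbovsahk/ → xiiginbovsahk.
Rule 3 (regressive voicing assimilation): /v/ precedes the voiceless obstruent /s/, so it devoices to [f] by assimilation. /xiiginbovsahk/ → xiiginbofsahk.
Rule 4 (final cluster simplification): /k/ is the second consonant of a word-final cluster /hk/, so it deletes. /xiiginbofsahk/ → xiiginbofsah.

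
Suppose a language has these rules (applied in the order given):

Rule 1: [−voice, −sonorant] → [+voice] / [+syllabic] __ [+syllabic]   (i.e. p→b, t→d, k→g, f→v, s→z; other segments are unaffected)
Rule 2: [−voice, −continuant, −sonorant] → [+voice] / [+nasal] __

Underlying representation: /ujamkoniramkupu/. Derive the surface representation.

Rule 1 (intervocalic voicing): /p/ is a voiceless obstruent between vowels /u/ and /u/, so it voices to [b]. /ujamkoniramkupu/ → ujamkoniramkubu.
Rule 2 (post-nasal voicing): /k/ is a voiceless stop immediately after the nasal /m/, so it voices to [g]. /k/ is a voiceless stop immediately after the nasal /m/, so it voices to [g]. /ujamkoniramkubu/ → ujamgoniramgubu.

ujamgoniramgubu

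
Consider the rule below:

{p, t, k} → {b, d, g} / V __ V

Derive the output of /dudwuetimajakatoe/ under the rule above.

/t/ is a voiceless stop between vowels /e/ and /i/, so it voices to [d].
/k/ is a voiceless stop between vowels /a/ and /a/, so it voices to [g].
/t/ is a voiceless stop between vowels /a/ and /o/, so it voices to [d].
Surface form: [dudwuedimajagadoe].

dudwuedimajagadoe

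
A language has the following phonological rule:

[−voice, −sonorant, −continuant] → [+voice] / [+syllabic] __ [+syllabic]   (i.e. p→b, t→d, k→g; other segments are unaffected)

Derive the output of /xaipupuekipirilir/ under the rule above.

/p/ is a voiceless stop between vowels /i/ and /u/, so it voices to [b].
/p/ is a voiceless stop between vowels /u/ and /u/, so it voices to [b].
/k/ is a voiceless stop between vowels /e/ and /i/, so it voices to [g].
/p/ is a voiceless stop between vowels /i/ and /i/, so it voices to [b].
Surface form: [xaibubuegibirilir].

xaibubuegibirilir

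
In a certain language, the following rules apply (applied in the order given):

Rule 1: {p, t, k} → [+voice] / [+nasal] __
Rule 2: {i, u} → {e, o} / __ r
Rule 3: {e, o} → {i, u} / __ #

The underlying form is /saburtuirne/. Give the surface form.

Rule 1 (post-nasal voicing): no segment meets the environment; /saburtuirne/ is unchanged.
Rule 2 (pre-rhotic lowering): /u/ is a high vowel immediately before /r/, so it lowers to [o]. /i/ is a high vowel immediately before /r/, so it lowers to [e]. /saburtuirne/ → sabortuerne.
Rule 3 (final vowel raising): /e/ is a mid vowel in word-final position, so it raises to [i]. /sabortuerne/ → sabortuerni.

sabortuerni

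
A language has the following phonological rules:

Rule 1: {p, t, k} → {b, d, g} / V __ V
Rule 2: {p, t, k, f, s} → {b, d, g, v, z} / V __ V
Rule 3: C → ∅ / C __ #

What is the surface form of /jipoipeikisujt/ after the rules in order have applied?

jiboibeigizuj

Rule 1 (intervocalic voicing): /p/ is a voiceless stop between vowels /i/ and /o/, so it voices to [b]. /p/ is a voiceless stop between vowels /i/ and /e/, so it voices to [b]. /k/ is a voiceless stop between vowels /i/ and /i/, so it voices to [g]. /jipoipeikisujt/ → jiboibeigisujt.
Rule 2 (intervocalic voicing): /s/ is a voiceless obstruent between vowels /i/ and /u/, so it voices to [z]. /jiboibeigisujt/ → jiboibeigizujt.
Rule 3 (final cluster simplification): /t/ is the second consonant of a word-final cluster /jt/, so it deletes. /jiboibeigizujt/ → jiboibeigizuj.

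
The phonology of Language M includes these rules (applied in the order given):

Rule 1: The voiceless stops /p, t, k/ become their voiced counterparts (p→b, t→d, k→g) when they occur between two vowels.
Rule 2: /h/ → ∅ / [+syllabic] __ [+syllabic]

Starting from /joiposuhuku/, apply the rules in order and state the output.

joibosuugu

Rule 1 (intervocalic voicing): /p/ is a voiceless stop between vowels /i/ and /o/, so it voices to [b]. /k/ is a voiceless stop between vowels /u/ and /u/, so it voices to [g]. /joiposuhuku/ → joibosuhugu.
Rule 2 (intervocalic h-deletion): /h/ occurs between vowels /u/ and /u/, so it deletes. /joibosuhugu/ → joibosuugu.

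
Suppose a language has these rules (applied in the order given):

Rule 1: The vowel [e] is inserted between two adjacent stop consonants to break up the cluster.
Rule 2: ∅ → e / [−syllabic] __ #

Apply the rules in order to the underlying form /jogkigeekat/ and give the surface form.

Rule 1 (stop-cluster e-epenthesis): /g/ and /k/ form a stop–stop cluster, so [e] is inserted between them. /jogkigeekat/ → jogekigeekat.
Rule 2 (final e-epenthesis): the form ends in the consonant /t/, so [e] is inserted word-finally. /jogekigeekat/ → jogekigeekate.

jogekigeekate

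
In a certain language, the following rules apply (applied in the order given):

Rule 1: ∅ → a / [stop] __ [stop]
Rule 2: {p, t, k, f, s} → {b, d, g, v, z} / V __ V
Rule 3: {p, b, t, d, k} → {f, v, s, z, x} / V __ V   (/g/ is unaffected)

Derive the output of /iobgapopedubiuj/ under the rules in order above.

iovagavovezuviuj

Rule 1 (stop-cluster a-epenthesis): /b/ and /g/ form a stop–stop cluster, so [a] is inserted between them. /iobgapopedubiuj/ → iobagapopedubiuj.
Rule 2 (intervocalic voicing): /p/ is a voiceless obstruent between vowels /a/ and /o/, so it voices to [b]. /p/ is a voiceless obstruent between vowels /o/ and /e/, so it voices to [b]. /iobagapopedubiuj/ → iobagabobedubiuj.
Rule 3 (intervocalic spirantization): /b/ is a stop between vowels /o/ and /a/, so it spirantizes to the fricative [v]. /b/ is a stop between vowels /a/ and /o/, so it spirantizes to the fricative [v]. /b/ is a stop between vowels /o/ and /e/, so it spirantizes to the fricative [v]. /d/ is a stop between vowels /e/ and /u/, so it spirantizes to the fricative [z]. /b/ is a stop between vowels /u/ and /i/, so it spirantizes to the fricative [v]. /iobagabobedubiuj/ → iovagavovezuviuj.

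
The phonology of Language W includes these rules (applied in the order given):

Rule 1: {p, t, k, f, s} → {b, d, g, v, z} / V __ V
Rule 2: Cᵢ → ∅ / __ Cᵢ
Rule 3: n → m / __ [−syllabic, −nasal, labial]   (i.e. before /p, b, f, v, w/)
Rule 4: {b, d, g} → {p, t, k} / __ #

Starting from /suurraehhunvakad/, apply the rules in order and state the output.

suuraehumvagat

Rule 1 (intervocalic voicing): /k/ is a voiceless obstruent between vowels /a/ and /a/, so it voices to [g]. /suurraehhunvakad/ → suurraehhunvagad.
Rule 2 (degemination): /rr/ is a geminate; the first /r/ deletes. /hh/ is a geminate; the first /h/ deletes. /suurraehhunvagad/ → suuraehunvagad.
Rule 3 (nasal place assimilation): /n/ precedes the labial consonant /v/, so it assimilates in place to [m]. /suuraehunvagad/ → suuraehumvagad.
Rule 4 (final devoicing): /d/ is a voiced stop in word-final position, so it devoices to [t]. /suuraehumvagad/ → suuraehumvagat.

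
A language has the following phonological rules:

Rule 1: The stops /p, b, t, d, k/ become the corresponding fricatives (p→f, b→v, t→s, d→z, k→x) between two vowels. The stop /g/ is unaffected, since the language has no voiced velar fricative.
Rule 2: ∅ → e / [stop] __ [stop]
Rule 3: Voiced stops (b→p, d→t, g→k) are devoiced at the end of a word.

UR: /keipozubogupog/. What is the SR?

Rule 1 (intervocalic spirantization): /p/ is a stop between vowels /i/ and /o/, so it spirantizes to the fricative [f]. /b/ is a stop between vowels /u/ and /o/, so it spirantizes to the fricative [v]. /p/ is a stop between vowels /u/ and /o/, so it spirantizes to the fricative [f]. /keipozubogupog/ → keifozuvogufog.
Rule 2 (stop-cluster e-epenthesis): no segment meets the environment; /keifozuvogufog/ is unchanged.
Rule 3 (final devoicing): /g/ is a voiced stop in word-final position, so it devoices to [k]. /keifozuvogufog/ → keifozuvogufok.

keifozuvogufok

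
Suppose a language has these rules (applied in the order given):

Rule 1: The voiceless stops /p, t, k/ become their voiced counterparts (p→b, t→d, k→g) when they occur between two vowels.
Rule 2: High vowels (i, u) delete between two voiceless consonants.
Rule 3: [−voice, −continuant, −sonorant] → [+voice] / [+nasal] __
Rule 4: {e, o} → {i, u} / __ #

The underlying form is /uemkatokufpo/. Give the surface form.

uemgadogufpu

Rule 1 (intervocalic voicing): /t/ is a voiceless stop between vowels /a/ and /o/, so it voices to [d]. /k/ is a voiceless stop between vowels /o/ and /u/, so it voices to [g]. /uemkatokufpo/ → uemkadogufpo.
Rule 2 (high vowel syncope): no segment meets the environment; /uemkadogufpo/ is unchanged.
Rule 3 (post-nasal voicing): /k/ is a voiceless stop immediately after the nasal /m/, so it voices to [g]. /uemkadogufpo/ → uemgadogufpo.
Rule 4 (final vowel raising): /o/ is a mid vowel in word-final position, so it raises to [u]. /uemgadogufpo/ → uemgadogufpu.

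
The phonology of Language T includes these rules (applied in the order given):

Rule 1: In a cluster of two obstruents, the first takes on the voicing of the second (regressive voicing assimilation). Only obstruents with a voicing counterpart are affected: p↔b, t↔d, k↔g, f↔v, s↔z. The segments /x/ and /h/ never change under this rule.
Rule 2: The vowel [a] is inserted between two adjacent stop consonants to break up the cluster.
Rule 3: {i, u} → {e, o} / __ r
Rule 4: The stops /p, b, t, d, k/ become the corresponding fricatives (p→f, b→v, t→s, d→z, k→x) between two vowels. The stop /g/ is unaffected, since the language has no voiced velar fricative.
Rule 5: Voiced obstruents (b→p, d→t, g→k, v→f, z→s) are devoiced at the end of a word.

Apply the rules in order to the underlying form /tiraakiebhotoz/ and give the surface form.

Rule 1 (regressive voicing assimilation): /b/ precedes the voiceless obstruent /h/, so it devoices to [p] by assimilation. /tiraakiebhotoz/ → tiraakiephotoz.
Rule 2 (stop-cluster a-epenthesis): no segment meets the environment; /tiraakiephotoz/ is unchanged.
Rule 3 (pre-rhotic lowering): /i/ is a high vowel immediately before /r/, so it lowers to [e]. /tiraakiephotoz/ → teraakiephotoz.
Rule 4 (intervocalic spirantization): /k/ is a stop between vowels /a/ and /i/, so it spirantizes to the fricative [x]. /t/ is a stop between vowels /o/ and /o/, so it spirantizes to the fricative [s]. /teraakiephotoz/ → teraaxiephosoz.
Rule 5 (final devoicing): /z/ is a voiced obstruent in word-final position, so it devoices to [s]. /teraaxiephosoz/ → teraaxiephosos.

teraaxiephosos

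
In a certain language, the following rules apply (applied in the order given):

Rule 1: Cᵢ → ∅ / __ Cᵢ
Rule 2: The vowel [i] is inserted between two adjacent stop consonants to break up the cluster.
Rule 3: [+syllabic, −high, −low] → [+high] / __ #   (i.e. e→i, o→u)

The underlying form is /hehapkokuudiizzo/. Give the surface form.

hehapikokuudiizu

Rule 1 (degemination): /zz/ is a geminate; the first /z/ deletes. /hehapkokuudiizzo/ → hehapkokuudiizo.
Rule 2 (stop-cluster i-epenthesis): /p/ and /k/ form a stop–stop cluster, so [i] is inserted between them. /hehapkokuudiizo/ → hehapikokuudiizo.
Rule 3 (final vowel raising): /o/ is a mid vowel in word-final position, so it raises to [u]. /hehapikokuudiizo/ → hehapikokuudiizu.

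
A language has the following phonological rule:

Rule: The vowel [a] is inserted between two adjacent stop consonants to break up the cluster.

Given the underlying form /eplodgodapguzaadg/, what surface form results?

/d/ and /g/ form a stop–stop cluster, so [a] is inserted between them.
/p/ and /g/ form a stop–stop cluster, so [a] is inserted between them.
/d/ and /g/ form a stop–stop cluster, so [a] is inserted between them.
Surface form: [eplodagodapaguzaadag].

eplodagodapaguzaadag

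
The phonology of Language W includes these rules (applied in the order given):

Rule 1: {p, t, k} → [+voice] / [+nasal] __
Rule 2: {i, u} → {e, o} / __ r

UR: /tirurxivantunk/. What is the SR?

Rule 1 (post-nasal voicing): /t/ is a voiceless stop immediately after the nasal /n/, so it voices to [d]. /k/ is a voiceless stop immediately after the nasal /n/, so it voices to [g]. /tirurxivantunk/ → tirurxivandung.
Rule 2 (pre-rhotic lowering): /i/ is a high vowel immediately before /r/, so it lowers to [e]. /u/ is a high vowel immediately before /r/, so it lowers to [o]. /tirurxivandung/ → terorxivandung.

terorxivandung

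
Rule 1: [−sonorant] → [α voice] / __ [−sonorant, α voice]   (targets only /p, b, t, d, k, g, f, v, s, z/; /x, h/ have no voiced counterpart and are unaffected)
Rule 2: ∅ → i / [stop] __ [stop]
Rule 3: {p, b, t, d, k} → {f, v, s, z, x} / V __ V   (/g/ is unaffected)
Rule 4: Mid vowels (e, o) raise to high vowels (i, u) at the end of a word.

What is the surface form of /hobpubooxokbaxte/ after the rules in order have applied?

Rule 1 (regressive voicing assimilation): /b/ precedes the voiceless obstruent /p/, so it devoices to [p] by assimilation. /k/ precedes the voiced obstruent /b/, so it voices to [g] by assimilation. /hobpubooxokbaxte/ → hoppubooxogbaxte.
Rule 2 (stop-cluster i-epenthesis): /p/ and /p/ form a stop–stop cluster, so [i] is inserted between them. /g/ and /b/ form a stop–stop cluster, so [i] is inserted between them. /hoppubooxogbaxte/ → hopipubooxogibaxte.
Rule 3 (intervocalic spirantization): /p/ is a stop between vowels /o/ and /i/, so it spirantizes to the fricative [f]. /p/ is a stop between vowels /i/ and /u/, so it spirantizes to the fricative [f]. /b/ is a stop between vowels /u/ and /o/, so it spirantizes to the fricative [v]. /b/ is a stop between vowels /i/ and /a/, so it spirantizes to the fricative [v]. /hopipubooxogibaxte/ → hofifuvooxogivaxte.
Rule 4 (final vowel raising): /e/ is a mid vowel in word-final position, so it raises to [i]. /hofifuvooxogivaxte/ → hofifuvooxogivaxti.

hofifuvooxogivaxti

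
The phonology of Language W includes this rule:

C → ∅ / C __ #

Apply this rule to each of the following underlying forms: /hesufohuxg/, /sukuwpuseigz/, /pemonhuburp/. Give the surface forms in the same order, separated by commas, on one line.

/hesufohuxg/: /g/ is the second consonant of a word-final cluster /xg/, so it deletes. → [hesufohux].
/sukuwpuseigz/: /z/ is the second consonant of a word-final cluster /gz/, so it deletes. → [sukuwpuseig].
/pemonhuburp/: /p/ is the second consonant of a word-final cluster /rp/, so it deletes. → [pemonhubur].

hesufohux, sukuwpuseig, pemonhubur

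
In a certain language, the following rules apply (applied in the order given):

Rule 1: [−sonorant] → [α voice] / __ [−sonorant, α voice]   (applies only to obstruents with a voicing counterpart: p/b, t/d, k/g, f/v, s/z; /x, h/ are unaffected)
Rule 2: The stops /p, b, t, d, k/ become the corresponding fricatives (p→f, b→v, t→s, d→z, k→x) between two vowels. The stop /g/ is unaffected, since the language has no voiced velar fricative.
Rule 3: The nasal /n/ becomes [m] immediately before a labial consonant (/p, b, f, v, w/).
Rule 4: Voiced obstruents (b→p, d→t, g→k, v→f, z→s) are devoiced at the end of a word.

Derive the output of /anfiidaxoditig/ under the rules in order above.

Rule 1 (regressive voicing assimilation): no segment meets the environment; /anfiidaxoditig/ is unchanged.
Rule 2 (intervocalic spirantization): /d/ is a stop between vowels /i/ and /a/, so it spirantizes to the fricative [z]. /d/ is a stop between vowels /o/ and /i/, so it spirantizes to the fricative [z]. /t/ is a stop between vowels /i/ and /i/, so it spirantizes to the fricative [s]. /anfiidaxoditig/ → anfiizaxozisig.
Rule 3 (nasal place assimilation): /n/ precedes the labial consonant /f/, so it assimilates in place to [m]. /anfiizaxozisig/ → amfiizaxozisig.
Rule 4 (final devoicing): /g/ is a voiced obstruent in word-final position, so it devoices to [k]. /amfiizaxozisig/ → amfiizaxozisik.

amfiizaxozisik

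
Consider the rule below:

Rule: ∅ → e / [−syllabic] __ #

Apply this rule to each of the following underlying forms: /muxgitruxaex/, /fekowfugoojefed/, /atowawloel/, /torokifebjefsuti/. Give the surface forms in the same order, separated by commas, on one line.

/muxgitruxaex/: the form ends in the consonant /x/, so [e] is inserted word-finally. → [muxgitruxaexe].
/fekowfugoojefed/: the form ends in the consonant /d/, so [e] is inserted word-finally. → [fekowfugoojefede].
/atowawloel/: the form ends in the consonant /l/, so [e] is inserted word-finally. → [atowawloele].
/torokifebjefsuti/: the rule's environment is not met; surfaces unchanged as [torokifebjefsuti].

muxgitruxaexe, fekowfugoojefede, atowawloele, torokifebjefsuti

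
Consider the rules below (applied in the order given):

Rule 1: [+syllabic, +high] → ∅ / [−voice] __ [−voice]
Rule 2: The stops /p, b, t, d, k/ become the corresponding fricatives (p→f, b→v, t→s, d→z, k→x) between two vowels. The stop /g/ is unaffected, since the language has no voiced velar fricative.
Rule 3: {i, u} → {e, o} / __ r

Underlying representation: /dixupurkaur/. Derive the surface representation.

Rule 1 (high vowel syncope): /u/ is a high vowel flanked by voiceless consonants /x/ and /p/, so it deletes. /dixupurkaur/ → dixpurkaur.
Rule 2 (intervocalic spirantization): no segment meets the environment; /dixpurkaur/ is unchanged.
Rule 3 (pre-rhotic lowering): /u/ is a high vowel immediately before /r/, so it lowers to [o]. /u/ is a high vowel immediately before /r/, so it lowers to [o]. /dixpurkaur/ → dixporkaor.

dixporkaor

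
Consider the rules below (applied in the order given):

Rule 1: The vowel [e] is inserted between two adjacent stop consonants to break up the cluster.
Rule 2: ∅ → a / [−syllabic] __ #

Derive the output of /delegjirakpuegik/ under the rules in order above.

Rule 1 (stop-cluster e-epenthesis): /k/ and /p/ form a stop–stop cluster, so [e] is inserted between them. /delegjirakpuegik/ → delegjirakepuegik.
Rule 2 (final a-epenthesis): the form ends in the consonant /k/, so [a] is inserted word-finally. /delegjirakepuegik/ → delegjirakepuegika.

delegjirakepuegika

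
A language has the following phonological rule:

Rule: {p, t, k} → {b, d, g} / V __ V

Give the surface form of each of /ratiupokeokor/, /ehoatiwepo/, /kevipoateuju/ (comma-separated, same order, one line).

/ratiupokeokor/: /t/ is a voiceless stop between vowels /a/ and /i/, so it voices to [d]. /p/ is a voiceless stop between vowels /u/ and /o/, so it voices to [b]. /k/ is a voiceless stop between vowels /o/ and /e/, so it voices to [g]. /k/ is a voiceless stop between vowels /o/ and /o/, so it voices to [g]. → [radiubogeogor].
/ehoatiwepo/: /t/ is a voiceless stop between vowels /a/ and /i/, so it voices to [d]. /p/ is a voiceless stop between vowels /e/ and /o/, so it voices to [b]. → [ehoadiwebo].
/kevipoateuju/: /p/ is a voiceless stop between vowels /i/ and /o/, so it voices to [b]. /t/ is a voiceless stop between vowels /a/ and /e/, so it voices to [d]. → [keviboadeuju].

radiubogeogor, ehoadiwebo, keviboadeuju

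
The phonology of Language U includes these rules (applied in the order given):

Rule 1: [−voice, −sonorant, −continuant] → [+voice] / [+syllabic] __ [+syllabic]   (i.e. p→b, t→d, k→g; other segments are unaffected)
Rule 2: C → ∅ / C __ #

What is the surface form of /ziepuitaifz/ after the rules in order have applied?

ziebuidaif

Rule 1 (intervocalic voicing): /p/ is a voiceless stop between vowels /e/ and /u/, so it voices to [b]. /t/ is a voiceless stop between vowels /i/ and /a/, so it voices to [d]. /ziepuitaifz/ → ziebuidaifz.
Rule 2 (final cluster simplification): /z/ is the second consonant of a word-final cluster /fz/, so it deletes. /ziebuidaifz/ → ziebuidaif.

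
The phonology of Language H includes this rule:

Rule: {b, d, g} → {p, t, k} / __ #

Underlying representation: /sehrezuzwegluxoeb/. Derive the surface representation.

sehrezuzwegluxoep

/b/ is a voiced stop in word-final position, so it devoices to [p].
The other instance of /g/ does not occur in the required environment and remains unchanged.
Surface form: [sehrezuzwegluxoep].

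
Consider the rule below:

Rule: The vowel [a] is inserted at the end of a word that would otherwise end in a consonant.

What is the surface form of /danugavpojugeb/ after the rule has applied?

danugavpojugeba

the form ends in the consonant /b/, so [a] is inserted word-finally.
Surface form: [danugavpojugeba].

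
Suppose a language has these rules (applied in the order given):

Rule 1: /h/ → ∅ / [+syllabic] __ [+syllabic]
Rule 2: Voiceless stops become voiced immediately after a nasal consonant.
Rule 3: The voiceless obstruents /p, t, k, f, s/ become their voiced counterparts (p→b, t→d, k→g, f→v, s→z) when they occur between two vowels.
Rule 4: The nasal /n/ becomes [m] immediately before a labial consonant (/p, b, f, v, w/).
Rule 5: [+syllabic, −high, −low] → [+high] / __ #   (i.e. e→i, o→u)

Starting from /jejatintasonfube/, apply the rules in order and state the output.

jejadindazomfubi

Rule 1 (intervocalic h-deletion): no segment meets the environment; /jejatintasonfube/ is unchanged.
Rule 2 (post-nasal voicing): /t/ is a voiceless stop immediately after the nasal /n/, so it voices to [d]. /jejatintasonfube/ → jejatindasonfube.
Rule 3 (intervocalic voicing): /t/ is a voiceless obstruent between vowels /a/ and /i/, so it voices to [d]. /s/ is a voiceless obstruent between vowels /a/ and /o/, so it voices to [z]. /jejatindasonfube/ → jejadindazonfube.
Rule 4 (nasal place assimilation): /n/ precedes the labial consonant /f/, so it assimilates in place to [m]. /jejadindazonfube/ → jejadindazomfube.
Rule 5 (final vowel raising): /e/ is a mid vowel in word-final position, so it raises to [i]. /jejadindazomfube/ → jejadindazomfubi.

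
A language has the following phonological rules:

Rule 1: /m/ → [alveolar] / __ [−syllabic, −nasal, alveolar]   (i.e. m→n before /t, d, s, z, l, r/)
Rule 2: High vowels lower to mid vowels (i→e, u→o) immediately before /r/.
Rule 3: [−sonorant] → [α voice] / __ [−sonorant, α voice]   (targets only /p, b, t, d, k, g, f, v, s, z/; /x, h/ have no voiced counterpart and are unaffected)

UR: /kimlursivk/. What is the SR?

kinlorsifk

Rule 1 (nasal place assimilation): /m/ precedes the alveolar consonant /l/, so it assimilates in place to [n]. /kimlursivk/ → kinlursivk.
Rule 2 (pre-rhotic lowering): /u/ is a high vowel immediately before /r/, so it lowers to [o]. /kinlursivk/ → kinlorsivk.
Rule 3 (regressive voicing assimilation): /v/ precedes the voiceless obstruent /k/, so it devoices to [f] by assimilation. /kinlorsivk/ → kinlorsifk.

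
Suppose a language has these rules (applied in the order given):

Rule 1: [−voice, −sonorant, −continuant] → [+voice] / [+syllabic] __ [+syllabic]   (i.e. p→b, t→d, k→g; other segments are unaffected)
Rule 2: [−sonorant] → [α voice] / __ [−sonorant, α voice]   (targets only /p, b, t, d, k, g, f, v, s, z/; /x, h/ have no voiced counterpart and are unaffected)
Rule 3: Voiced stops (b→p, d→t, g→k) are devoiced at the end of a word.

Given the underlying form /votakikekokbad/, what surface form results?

vodagigegogbat

Rule 1 (intervocalic voicing): /t/ is a voiceless stop between vowels /o/ and /a/, so it voices to [d]. /k/ is a voiceless stop between vowels /a/ and /i/, so it voices to [g]. /k/ is a voiceless stop between vowels /i/ and /e/, so it voices to [g]. /k/ is a voiceless stop between vowels /e/ and /o/, so it voices to [g]. /votakikekokbad/ → vodagigegokbad.
Rule 2 (regressive voicing assimilation): /k/ precedes the voiced obstruent /b/, so it voices to [g] by assimilation. /vodagigegokbad/ → vodagigegogbad.
Rule 3 (final devoicing): /d/ is a voiced stop in word-final position, so it devoices to [t]. /vodagigegogbad/ → vodagigegogbat.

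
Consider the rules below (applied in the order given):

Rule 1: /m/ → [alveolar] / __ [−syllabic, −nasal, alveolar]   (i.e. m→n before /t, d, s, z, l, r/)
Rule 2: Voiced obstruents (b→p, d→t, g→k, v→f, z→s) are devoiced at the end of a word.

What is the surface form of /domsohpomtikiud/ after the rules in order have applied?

Rule 1 (nasal place assimilation): /m/ precedes the alveolar consonant /s/, so it assimilates in place to [n]. /m/ precedes the alveolar consonant /t/, so it assimilates in place to [n]. /domsohpomtikiud/ → donsohpontikiud.
Rule 2 (final devoicing): /d/ is a voiced obstruent in word-final position, so it devoices to [t]. /donsohpontikiud/ → donsohpontikiut.

donsohpontikiut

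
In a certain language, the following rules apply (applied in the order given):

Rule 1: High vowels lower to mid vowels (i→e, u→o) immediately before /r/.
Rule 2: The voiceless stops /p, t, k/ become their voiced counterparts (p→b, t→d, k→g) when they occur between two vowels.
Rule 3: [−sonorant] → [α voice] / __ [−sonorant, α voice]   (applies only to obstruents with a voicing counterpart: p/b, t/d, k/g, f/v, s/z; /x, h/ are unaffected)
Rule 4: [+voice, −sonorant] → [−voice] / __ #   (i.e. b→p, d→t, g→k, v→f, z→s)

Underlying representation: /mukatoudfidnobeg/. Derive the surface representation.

mugadoutfidnobek

Rule 1 (pre-rhotic lowering): no segment meets the environment; /mukatoudfidnobeg/ is unchanged.
Rule 2 (intervocalic voicing): /k/ is a voiceless stop between vowels /u/ and /a/, so it voices to [g]. /t/ is a voiceless stop between vowels /a/ and /o/, so it voices to [d]. /mukatoudfidnobeg/ → mugadoudfidnobeg.
Rule 3 (regressive voicing assimilation): /d/ precedes the voiceless obstruent /f/, so it devoices to [t] by assimilation. /mugadoudfidnobeg/ → mugadoutfidnobeg.
Rule 4 (final devoicing): /g/ is a voiced obstruent in word-final position, so it devoices to [k]. /mugadoutfidnobeg/ → mugadoutfidnobek.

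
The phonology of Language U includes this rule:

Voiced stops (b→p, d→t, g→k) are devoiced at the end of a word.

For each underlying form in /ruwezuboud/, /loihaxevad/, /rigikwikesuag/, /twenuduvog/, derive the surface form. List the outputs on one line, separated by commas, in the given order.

ruwezubout, loihaxevat, rigikwikesuak, twenuduvok

/ruwezuboud/: /d/ is a voiced stop in word-final position, so it devoices to [t]. → [ruwezubout].
/loihaxevad/: /d/ is a voiced stop in word-final position, so it devoices to [t]. → [loihaxevat].
/rigikwikesuag/: /g/ is a voiced stop in word-final position, so it devoices to [k]. → [rigikwikesuak].
/twenuduvog/: /g/ is a voiced stop in word-final position, so it devoices to [k]. → [twenuduvok].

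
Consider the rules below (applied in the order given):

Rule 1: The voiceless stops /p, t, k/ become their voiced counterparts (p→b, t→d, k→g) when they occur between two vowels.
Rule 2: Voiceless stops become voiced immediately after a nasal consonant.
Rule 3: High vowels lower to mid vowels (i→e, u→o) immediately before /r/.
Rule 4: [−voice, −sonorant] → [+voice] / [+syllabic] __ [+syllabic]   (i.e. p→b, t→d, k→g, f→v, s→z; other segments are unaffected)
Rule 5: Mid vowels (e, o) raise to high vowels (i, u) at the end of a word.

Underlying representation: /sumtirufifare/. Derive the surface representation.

Rule 1 (intervocalic voicing): no segment meets the environment; /sumtirufifare/ is unchanged.
Rule 2 (post-nasal voicing): /t/ is a voiceless stop immediately after the nasal /m/, so it voices to [d]. /sumtirufifare/ → sumdirufifare.
Rule 3 (pre-rhotic lowering): /i/ is a high vowel immediately before /r/, so it lowers to [e]. /sumdirufifare/ → sumderufifare.
Rule 4 (intervocalic voicing): /f/ is a voiceless obstruent between vowels /u/ and /i/, so it voices to [v]. /f/ is a voiceless obstruent between vowels /i/ and /a/, so it voices to [v]. /sumderufifare/ → sumderuvivare.
Rule 5 (final vowel raising): /e/ is a mid vowel in word-final position, so it raises to [i]. /sumderuvivare/ → sumderuvivari.

sumderuvivari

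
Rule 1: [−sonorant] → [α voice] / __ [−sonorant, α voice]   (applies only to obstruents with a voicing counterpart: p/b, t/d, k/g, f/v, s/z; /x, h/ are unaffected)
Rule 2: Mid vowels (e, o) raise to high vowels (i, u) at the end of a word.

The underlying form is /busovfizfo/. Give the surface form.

Rule 1 (regressive voicing assimilation): /v/ precedes the voiceless obstruent /f/, so it devoices to [f] by assimilation. /z/ precedes the voiceless obstruent /f/, so it devoices to [s] by assimilation. /busovfizfo/ → busoffisfo.
Rule 2 (final vowel raising): /o/ is a mid vowel in word-final position, so it raises to [u]. /busoffisfo/ → busoffisfu.

busoffisfu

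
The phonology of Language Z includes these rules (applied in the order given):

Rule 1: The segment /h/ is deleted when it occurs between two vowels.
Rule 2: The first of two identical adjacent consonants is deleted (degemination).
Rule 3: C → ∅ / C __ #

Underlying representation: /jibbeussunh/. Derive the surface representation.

jibeusun

Rule 1 (intervocalic h-deletion): no segment meets the environment; /jibbeussunh/ is unchanged.
Rule 2 (degemination): /bb/ is a geminate; the first /b/ deletes. /ss/ is a geminate; the first /s/ deletes. /jibbeussunh/ → jibeusunh.
Rule 3 (final cluster simplification): /h/ is the second consonant of a word-final cluster /nh/, so it deletes. /jibeusunh/ → jibeusun.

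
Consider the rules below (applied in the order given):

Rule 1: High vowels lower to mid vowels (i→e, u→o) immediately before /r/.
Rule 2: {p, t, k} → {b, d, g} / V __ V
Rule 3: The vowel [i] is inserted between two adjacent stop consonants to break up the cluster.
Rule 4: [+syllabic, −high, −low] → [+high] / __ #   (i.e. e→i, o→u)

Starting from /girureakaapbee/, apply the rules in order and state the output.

Rule 1 (pre-rhotic lowering): /i/ is a high vowel immediately before /r/, so it lowers to [e]. /u/ is a high vowel immediately before /r/, so it lowers to [o]. /girureakaapbee/ → geroreakaapbee.
Rule 2 (intervocalic voicing): /k/ is a voiceless stop between vowels /a/ and /a/, so it voices to [g]. /geroreakaapbee/ → geroreagaapbee.
Rule 3 (stop-cluster i-epenthesis): /p/ and /b/ form a stop–stop cluster, so [i] is inserted between them. /geroreagaapbee/ → geroreagaapibee.
Rule 4 (final vowel raising): /e/ is a mid vowel in word-final position, so it raises to [i]. /geroreagaapibee/ → geroreagaapibei.

geroreagaapibei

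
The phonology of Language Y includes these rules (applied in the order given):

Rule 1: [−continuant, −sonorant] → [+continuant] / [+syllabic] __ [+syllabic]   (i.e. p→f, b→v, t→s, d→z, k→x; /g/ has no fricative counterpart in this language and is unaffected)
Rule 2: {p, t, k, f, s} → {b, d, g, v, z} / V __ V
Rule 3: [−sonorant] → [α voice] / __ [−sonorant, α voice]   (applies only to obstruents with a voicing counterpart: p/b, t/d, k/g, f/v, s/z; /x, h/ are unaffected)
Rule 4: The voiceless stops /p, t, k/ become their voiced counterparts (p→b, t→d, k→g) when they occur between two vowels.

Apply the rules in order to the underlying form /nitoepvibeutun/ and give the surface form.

Rule 1 (intervocalic spirantization): /t/ is a stop between vowels /i/ and /o/, so it spirantizes to the fricative [s]. /b/ is a stop between vowels /i/ and /e/, so it spirantizes to the fricative [v]. /t/ is a stop between vowels /u/ and /u/, so it spirantizes to the fricative [s]. /nitoepvibeutun/ → nisoepviveusun.
Rule 2 (intervocalic voicing): /s/ is a voiceless obstruent between vowels /i/ and /o/, so it voices to [z]. /s/ is a voiceless obstruent between vowels /u/ and /u/, so it voices to [z]. /nisoepviveusun/ → nizoepviveuzun.
Rule 3 (regressive voicing assimilation): /p/ precedes the voiced obstruent /v/, so it voices to [b] by assimilation. /nizoepviveuzun/ → nizoebviveuzun.
Rule 4 (intervocalic voicing): no segment meets the environment; /nizoebviveuzun/ is unchanged.

nizoebviveuzun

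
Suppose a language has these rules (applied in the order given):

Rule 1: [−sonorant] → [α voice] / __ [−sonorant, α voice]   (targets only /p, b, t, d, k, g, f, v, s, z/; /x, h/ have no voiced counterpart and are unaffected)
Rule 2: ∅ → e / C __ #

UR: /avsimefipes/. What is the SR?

Rule 1 (regressive voicing assimilation): /v/ precedes the voiceless obstruent /s/, so it devoices to [f] by assimilation. /avsimefipes/ → afsimefipes.
Rule 2 (final e-epenthesis): the form ends in the consonant /s/, so [e] is inserted word-finally. /afsimefipes/ → afsimefipese.

afsimefipese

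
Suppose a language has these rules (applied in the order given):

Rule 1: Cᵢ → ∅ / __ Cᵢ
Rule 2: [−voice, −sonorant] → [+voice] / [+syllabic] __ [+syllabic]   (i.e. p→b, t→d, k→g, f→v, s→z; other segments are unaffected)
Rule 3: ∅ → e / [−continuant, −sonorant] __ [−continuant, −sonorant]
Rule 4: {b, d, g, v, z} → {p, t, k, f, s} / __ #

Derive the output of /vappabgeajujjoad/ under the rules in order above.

vababegeajujoat

Rule 1 (degemination): /pp/ is a geminate; the first /p/ deletes. /jj/ is a geminate; the first /j/ deletes. /vappabgeajujjoad/ → vapabgeajujoad.
Rule 2 (intervocalic voicing): /p/ is a voiceless obstruent between vowels /a/ and /a/, so it voices to [b]. /vapabgeajujoad/ → vababgeajujoad.
Rule 3 (stop-cluster e-epenthesis): /b/ and /g/ form a stop–stop cluster, so [e] is inserted between them. /vababgeajujoad/ → vababegeajujoad.
Rule 4 (final devoicing): /d/ is a voiced obstruent in word-final position, so it devoices to [t]. /vababegeajujoad/ → vababegeajujoat.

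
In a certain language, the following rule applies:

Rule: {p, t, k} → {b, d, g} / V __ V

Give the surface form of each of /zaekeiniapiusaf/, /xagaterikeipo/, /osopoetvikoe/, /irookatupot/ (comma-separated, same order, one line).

/zaekeiniapiusaf/: /k/ is a voiceless stop between vowels /e/ and /e/, so it voices to [g]. /p/ is a voiceless stop between vowels /a/ and /i/, so it voices to [b]. → [zaegeiniabiusaf].
/xagaterikeipo/: /t/ is a voiceless stop between vowels /a/ and /e/, so it voices to [d]. /k/ is a voiceless stop between vowels /i/ and /e/, so it voices to [g]. /p/ is a voiceless stop between vowels /i/ and /o/, so it voices to [b]. → [xagaderigeibo].
/osopoetvikoe/: /p/ is a voiceless stop between vowels /o/ and /o/, so it voices to [b]. /k/ is a voiceless stop between vowels /i/ and /o/, so it voices to [g]. → [osoboetvigoe].
/irookatupot/: /k/ is a voiceless stop between vowels /o/ and /a/, so it voices to [g]. /t/ is a voiceless stop between vowels /a/ and /u/, so it voices to [d]. /p/ is a voiceless stop between vowels /u/ and /o/, so it voices to [b]. → [iroogadubot].

zaegeiniabiusaf, xagaderigeibo, osoboetvigoe, iroogadubot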